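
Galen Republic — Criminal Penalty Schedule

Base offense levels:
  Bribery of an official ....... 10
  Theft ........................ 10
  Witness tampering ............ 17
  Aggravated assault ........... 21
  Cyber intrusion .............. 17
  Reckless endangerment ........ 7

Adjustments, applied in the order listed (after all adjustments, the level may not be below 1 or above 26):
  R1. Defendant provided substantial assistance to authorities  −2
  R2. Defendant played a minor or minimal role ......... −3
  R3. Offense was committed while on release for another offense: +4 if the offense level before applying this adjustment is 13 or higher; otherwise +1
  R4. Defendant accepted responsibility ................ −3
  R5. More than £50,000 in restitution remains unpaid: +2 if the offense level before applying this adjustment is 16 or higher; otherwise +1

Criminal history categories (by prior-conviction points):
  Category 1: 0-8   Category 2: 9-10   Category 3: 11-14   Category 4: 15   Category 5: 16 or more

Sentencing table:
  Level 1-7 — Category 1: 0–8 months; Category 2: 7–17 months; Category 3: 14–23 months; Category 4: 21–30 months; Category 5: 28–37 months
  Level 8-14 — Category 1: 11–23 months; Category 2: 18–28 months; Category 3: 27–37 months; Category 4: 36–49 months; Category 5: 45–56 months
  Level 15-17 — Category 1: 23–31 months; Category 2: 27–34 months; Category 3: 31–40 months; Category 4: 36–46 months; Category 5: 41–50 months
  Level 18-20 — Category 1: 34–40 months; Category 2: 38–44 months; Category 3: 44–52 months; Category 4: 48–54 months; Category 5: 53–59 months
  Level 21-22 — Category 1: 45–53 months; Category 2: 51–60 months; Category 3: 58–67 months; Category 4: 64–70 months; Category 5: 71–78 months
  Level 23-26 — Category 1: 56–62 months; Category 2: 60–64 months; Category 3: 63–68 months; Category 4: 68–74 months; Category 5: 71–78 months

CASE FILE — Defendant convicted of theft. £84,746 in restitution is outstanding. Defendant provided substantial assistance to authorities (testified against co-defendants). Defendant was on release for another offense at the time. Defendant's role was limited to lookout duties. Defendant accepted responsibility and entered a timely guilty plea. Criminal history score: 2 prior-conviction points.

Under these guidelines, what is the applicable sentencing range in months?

Base offense level for theft: 10.
R1 applies: 10 − 2 = 8.
R2 applies: 8 − 3 = 5.
R3 applies (level before this adjustment is 5 < 13, so +1): 5 + 1 = 6.
R4 applies: 6 − 3 = 3.
R5 applies (level before this adjustment is 3 < 16, so +1): 3 + 1 = 4.
Final offense level: 4.
Criminal history: 2 prior points → Category 1 (0-8).
Level 4 falls in the 1-7 band.
Grid: Level 1-7 × Category 1 = 0-8 months.

0-8 months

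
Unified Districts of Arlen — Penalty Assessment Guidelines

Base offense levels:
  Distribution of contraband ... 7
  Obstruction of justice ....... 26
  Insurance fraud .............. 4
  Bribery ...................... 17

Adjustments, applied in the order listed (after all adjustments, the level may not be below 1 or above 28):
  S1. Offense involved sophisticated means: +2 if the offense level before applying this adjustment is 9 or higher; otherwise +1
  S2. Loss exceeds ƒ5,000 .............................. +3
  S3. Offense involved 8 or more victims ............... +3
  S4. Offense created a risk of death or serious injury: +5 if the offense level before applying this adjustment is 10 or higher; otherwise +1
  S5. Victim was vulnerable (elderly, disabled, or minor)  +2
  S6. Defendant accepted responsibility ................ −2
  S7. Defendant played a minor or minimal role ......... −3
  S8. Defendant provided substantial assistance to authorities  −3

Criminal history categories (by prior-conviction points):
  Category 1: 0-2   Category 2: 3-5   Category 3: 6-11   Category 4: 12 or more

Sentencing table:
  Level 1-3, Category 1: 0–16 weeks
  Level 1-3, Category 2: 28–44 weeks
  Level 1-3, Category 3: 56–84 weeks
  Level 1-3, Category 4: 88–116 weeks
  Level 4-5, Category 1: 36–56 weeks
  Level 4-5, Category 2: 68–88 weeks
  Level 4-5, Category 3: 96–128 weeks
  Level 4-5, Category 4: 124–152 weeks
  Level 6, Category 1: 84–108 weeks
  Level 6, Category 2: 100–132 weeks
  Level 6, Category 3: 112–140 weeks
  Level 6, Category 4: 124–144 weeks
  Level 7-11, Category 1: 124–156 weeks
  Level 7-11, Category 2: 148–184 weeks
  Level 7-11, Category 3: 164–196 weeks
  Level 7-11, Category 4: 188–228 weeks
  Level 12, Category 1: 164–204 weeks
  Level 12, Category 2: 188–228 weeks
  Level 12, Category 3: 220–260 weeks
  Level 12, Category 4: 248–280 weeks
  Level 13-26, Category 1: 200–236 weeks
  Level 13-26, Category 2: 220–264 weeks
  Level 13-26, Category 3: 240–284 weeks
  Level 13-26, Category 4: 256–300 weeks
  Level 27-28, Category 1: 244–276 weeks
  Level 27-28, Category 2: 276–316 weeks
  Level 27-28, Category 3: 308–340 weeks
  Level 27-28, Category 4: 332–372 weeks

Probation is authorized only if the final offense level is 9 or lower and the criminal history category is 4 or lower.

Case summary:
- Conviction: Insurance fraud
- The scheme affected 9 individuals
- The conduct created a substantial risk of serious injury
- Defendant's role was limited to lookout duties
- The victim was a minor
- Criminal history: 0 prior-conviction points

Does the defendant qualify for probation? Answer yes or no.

Base offense level for insurance fraud: 4.
S2 does not apply.
S3 applies: 4 + 3 = 7.
S4 applies (level before this adjustment is 7 < 10, so +1): 7 + 1 = 8.
S5 applies: 8 + 2 = 10.
S7 applies: 10 − 3 = 7.
Final offense level: 7.
Criminal history: 0 prior points → Category 1 (0-2).
Level 7 falls in the 7-11 band.
Grid: Level 7-11 × Category 1 = 124-156 weeks.
Probation check: level 7 ≤ 9 and category 1 ≤ 4 → eligible.

Yes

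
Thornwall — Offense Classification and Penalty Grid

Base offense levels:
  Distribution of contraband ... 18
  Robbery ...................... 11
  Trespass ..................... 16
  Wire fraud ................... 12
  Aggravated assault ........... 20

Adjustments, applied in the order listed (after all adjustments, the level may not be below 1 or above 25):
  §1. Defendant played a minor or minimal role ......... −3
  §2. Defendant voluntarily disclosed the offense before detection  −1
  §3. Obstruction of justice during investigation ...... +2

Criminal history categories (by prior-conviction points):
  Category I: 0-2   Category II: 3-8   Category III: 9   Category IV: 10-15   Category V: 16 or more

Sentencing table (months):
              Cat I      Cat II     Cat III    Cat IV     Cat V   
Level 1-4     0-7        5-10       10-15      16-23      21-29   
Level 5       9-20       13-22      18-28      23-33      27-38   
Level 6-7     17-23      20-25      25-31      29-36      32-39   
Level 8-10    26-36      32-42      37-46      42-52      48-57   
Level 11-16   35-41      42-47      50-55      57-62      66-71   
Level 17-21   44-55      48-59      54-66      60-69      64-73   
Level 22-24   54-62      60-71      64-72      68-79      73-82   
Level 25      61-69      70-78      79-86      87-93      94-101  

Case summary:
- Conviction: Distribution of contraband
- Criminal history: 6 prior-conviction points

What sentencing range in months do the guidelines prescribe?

Base offense level for distribution of contraband: 18.
Final offense level: 18.
Criminal history: 6 prior points → Category II (3-8).
Level 18 falls in the 17-21 band.
Grid: Level 17-21 × Category II = 48-59 months.

48-59 months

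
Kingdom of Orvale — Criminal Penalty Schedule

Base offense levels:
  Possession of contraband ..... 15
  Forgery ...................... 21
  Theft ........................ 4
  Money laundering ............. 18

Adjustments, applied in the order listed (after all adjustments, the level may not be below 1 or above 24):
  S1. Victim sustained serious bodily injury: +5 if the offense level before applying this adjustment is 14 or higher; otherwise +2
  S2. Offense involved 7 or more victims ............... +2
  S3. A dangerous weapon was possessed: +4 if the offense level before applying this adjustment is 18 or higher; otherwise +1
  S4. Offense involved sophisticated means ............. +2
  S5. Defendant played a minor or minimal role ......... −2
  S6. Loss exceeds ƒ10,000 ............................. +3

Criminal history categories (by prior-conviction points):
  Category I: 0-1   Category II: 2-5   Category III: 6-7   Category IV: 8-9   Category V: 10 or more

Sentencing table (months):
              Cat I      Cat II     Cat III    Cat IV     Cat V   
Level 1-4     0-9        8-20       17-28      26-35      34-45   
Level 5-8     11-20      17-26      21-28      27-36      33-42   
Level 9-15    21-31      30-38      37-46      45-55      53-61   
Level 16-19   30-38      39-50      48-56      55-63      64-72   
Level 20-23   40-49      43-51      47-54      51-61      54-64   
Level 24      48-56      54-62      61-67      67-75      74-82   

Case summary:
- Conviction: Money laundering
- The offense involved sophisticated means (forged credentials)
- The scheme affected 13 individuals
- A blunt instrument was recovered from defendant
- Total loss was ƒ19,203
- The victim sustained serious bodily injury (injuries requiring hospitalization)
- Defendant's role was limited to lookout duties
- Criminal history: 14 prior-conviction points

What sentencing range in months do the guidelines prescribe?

Base offense level for money laundering: 18.
S1 applies (level before this adjustment is 18 ≥ 14, so +5): 18 + 5 = 23.
S2 applies: 23 + 2 = 25.
S3 applies (level before this adjustment is 25 ≥ 18, so +4): 25 + 4 = 29.
S4 applies: 29 + 2 = 31.
S5 applies: 31 − 2 = 29.
S6 applies: 29 + 3 = 32.
Level 32 exceeds the maximum of 24; capped at 24.
Final offense level: 24.
Criminal history: 14 prior points → Category V (10+).
Level 24 falls in the 24 band.
Grid: Level 24 × Category V = 74-82 months.

74-82 months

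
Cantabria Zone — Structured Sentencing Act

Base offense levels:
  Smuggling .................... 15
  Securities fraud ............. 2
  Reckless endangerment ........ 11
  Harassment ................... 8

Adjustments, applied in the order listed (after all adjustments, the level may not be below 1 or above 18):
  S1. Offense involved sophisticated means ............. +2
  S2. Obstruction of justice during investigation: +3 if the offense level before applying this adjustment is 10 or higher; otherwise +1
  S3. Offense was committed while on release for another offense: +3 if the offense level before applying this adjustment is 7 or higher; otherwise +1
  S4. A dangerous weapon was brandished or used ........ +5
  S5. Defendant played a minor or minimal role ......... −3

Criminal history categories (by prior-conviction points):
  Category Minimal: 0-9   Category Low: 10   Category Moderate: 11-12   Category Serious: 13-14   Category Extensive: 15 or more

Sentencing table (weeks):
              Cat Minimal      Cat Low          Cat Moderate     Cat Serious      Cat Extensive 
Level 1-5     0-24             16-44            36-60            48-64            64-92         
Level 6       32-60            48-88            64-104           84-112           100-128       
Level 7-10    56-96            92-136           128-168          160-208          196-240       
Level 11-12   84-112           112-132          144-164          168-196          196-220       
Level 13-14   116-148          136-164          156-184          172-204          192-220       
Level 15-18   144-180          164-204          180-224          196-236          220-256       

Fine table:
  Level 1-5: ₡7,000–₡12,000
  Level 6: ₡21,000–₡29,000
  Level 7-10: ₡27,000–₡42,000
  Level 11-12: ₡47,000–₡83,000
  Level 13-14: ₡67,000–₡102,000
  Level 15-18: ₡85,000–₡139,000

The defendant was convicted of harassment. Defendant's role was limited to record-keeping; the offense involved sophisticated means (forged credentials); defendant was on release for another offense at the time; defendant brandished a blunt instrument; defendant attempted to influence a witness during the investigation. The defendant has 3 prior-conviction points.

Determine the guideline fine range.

Base offense level for harassment: 8.
S1 applies: 8 + 2 = 10.
S2 applies (level before this adjustment is 10 ≥ 10, so +3): 10 + 3 = 13.
S3 applies (level before this adjustment is 13 ≥ 7, so +3): 13 + 3 = 16.
S4 applies: 16 + 5 = 21.
S5 applies: 21 − 3 = 18.
Final offense level: 18.
Level 18 falls in the 15-18 band.
Fine table: Level 15-18 → ₡85,000–₡139,000.

₡85,000–₡139,000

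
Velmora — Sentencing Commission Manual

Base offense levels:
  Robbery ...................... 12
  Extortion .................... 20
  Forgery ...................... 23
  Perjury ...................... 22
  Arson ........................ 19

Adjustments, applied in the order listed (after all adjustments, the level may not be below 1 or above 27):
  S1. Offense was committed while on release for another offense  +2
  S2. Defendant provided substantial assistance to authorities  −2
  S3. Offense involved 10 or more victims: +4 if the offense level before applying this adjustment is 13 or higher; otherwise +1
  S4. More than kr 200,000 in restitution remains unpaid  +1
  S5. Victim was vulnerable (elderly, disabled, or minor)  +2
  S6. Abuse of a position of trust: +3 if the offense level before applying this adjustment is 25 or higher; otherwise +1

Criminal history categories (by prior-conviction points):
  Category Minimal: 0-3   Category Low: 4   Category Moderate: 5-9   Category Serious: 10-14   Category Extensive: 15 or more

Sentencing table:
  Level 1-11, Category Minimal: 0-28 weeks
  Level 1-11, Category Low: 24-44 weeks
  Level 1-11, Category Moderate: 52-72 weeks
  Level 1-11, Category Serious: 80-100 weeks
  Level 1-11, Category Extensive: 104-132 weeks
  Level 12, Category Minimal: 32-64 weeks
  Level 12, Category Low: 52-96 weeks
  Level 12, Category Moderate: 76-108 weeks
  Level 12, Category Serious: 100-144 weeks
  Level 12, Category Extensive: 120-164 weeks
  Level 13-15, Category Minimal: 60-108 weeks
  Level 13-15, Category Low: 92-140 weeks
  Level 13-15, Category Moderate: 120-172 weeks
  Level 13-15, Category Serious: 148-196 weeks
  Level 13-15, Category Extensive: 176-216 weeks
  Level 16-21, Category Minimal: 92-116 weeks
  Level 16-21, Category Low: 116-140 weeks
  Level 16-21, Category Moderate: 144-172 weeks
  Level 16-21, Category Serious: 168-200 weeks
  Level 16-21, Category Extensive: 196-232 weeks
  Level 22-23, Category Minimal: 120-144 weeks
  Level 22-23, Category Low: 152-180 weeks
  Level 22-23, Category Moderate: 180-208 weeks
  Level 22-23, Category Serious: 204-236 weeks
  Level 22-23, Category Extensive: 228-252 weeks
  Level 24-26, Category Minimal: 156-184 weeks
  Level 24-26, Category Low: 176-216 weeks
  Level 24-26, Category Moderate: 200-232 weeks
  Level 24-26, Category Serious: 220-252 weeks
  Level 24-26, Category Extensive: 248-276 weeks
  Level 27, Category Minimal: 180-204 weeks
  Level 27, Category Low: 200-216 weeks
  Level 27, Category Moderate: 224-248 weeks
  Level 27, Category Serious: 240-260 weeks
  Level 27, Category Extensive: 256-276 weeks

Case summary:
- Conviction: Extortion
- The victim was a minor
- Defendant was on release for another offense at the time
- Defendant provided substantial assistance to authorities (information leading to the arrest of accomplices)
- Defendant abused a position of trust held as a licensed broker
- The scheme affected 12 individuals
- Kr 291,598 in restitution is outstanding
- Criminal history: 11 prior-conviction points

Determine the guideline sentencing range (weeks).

240-260 weeks

Base offense level for extortion: 20.
S1 applies: 20 + 2 = 22.
S2 applies: 22 − 2 = 20.
S3 applies (level before this adjustment is 20 ≥ 13, so +4): 20 + 4 = 24.
S4 applies: 24 + 1 = 25.
S5 applies: 25 + 2 = 27.
S6 applies (level before this adjustment is 27 ≥ 25, so +3): 27 + 3 = 30.
Level 30 exceeds the maximum of 27; capped at 27.
Final offense level: 27.
Criminal history: 11 prior points → Category Serious (10-14).
Level 27 falls in the 27 band.
Grid: Level 27 × Category Serious = 240-260 weeks.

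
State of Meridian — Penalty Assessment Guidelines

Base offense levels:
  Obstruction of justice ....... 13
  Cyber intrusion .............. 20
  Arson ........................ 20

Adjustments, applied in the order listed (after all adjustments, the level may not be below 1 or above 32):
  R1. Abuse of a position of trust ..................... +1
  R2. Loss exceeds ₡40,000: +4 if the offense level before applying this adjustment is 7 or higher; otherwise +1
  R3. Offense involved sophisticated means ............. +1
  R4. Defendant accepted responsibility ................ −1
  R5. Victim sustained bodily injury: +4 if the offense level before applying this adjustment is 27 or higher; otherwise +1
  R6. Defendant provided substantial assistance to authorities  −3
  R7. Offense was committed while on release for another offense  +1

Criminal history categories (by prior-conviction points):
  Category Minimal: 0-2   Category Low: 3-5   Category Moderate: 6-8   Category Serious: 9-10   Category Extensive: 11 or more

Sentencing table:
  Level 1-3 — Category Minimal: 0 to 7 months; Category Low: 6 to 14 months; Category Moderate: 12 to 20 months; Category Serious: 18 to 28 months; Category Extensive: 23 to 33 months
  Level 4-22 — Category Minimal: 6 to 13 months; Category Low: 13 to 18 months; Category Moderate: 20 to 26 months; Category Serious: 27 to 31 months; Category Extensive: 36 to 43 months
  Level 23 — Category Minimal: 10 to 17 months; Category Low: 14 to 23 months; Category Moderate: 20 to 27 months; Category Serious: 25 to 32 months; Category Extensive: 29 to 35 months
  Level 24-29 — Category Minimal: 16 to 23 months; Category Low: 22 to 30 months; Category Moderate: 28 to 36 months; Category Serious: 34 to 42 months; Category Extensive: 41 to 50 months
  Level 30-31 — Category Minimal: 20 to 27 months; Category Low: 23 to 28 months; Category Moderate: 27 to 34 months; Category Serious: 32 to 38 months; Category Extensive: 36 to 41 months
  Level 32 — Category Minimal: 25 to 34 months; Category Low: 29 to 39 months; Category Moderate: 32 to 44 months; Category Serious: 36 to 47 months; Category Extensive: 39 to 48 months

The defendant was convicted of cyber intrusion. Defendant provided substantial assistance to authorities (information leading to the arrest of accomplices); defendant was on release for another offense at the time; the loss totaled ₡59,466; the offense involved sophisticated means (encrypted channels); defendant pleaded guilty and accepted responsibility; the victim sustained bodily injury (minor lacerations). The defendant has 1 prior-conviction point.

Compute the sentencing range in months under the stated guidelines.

10-17 months

Base offense level for cyber intrusion: 20.
R2 applies (level before this adjustment is 20 ≥ 7, so +4): 20 + 4 = 24.
R3 applies: 24 + 1 = 25.
R4 applies: 25 − 1 = 24.
R5 applies (level before this adjustment is 24 < 27, so +1): 24 + 1 = 25.
R6 applies: 25 − 3 = 22.
R7 applies: 22 + 1 = 23.
Final offense level: 23.
Criminal history: 1 prior point → Category Minimal (0-2).
Level 23 falls in the 23 band.
Grid: Level 23 × Category Minimal = 10-17 months.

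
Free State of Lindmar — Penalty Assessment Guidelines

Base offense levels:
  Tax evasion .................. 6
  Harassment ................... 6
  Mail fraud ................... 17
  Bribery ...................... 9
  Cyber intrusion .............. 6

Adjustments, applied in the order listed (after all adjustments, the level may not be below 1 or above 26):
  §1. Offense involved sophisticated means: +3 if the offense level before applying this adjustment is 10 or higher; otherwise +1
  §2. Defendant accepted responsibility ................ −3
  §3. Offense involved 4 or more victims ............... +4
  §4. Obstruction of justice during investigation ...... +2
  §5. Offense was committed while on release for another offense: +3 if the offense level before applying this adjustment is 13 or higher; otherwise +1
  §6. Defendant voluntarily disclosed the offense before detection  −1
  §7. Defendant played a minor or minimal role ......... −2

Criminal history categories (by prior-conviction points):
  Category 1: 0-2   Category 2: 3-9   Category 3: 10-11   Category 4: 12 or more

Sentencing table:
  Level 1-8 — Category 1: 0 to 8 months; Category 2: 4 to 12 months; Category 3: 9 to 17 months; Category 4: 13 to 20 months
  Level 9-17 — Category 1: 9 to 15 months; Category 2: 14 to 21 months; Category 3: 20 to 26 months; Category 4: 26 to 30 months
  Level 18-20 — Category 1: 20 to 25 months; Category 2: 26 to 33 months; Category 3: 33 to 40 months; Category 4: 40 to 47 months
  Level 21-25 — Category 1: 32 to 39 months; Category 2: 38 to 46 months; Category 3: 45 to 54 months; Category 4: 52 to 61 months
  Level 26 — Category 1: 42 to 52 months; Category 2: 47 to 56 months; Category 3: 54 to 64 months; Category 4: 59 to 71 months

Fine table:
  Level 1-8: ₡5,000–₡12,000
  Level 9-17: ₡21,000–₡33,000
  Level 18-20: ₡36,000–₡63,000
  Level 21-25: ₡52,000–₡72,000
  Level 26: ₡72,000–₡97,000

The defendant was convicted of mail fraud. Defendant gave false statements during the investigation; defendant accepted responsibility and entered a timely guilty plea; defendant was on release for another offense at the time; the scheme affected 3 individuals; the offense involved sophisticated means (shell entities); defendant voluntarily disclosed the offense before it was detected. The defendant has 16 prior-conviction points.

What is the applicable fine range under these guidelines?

Base offense level for mail fraud: 17.
§1 applies (level before this adjustment is 17 ≥ 10, so +3): 17 + 3 = 20.
§2 applies: 20 − 3 = 17.
§3 does not apply.
§4 applies: 17 + 2 = 19.
§5 applies (level before this adjustment is 19 ≥ 13, so +3): 19 + 3 = 22.
§6 applies: 22 − 1 = 21.
§7 does not apply.
Final offense level: 21.
Level 21 falls in the 21-25 band.
Fine table: Level 21-25 → ₡52,000–₡72,000.

₡52,000–₡72,000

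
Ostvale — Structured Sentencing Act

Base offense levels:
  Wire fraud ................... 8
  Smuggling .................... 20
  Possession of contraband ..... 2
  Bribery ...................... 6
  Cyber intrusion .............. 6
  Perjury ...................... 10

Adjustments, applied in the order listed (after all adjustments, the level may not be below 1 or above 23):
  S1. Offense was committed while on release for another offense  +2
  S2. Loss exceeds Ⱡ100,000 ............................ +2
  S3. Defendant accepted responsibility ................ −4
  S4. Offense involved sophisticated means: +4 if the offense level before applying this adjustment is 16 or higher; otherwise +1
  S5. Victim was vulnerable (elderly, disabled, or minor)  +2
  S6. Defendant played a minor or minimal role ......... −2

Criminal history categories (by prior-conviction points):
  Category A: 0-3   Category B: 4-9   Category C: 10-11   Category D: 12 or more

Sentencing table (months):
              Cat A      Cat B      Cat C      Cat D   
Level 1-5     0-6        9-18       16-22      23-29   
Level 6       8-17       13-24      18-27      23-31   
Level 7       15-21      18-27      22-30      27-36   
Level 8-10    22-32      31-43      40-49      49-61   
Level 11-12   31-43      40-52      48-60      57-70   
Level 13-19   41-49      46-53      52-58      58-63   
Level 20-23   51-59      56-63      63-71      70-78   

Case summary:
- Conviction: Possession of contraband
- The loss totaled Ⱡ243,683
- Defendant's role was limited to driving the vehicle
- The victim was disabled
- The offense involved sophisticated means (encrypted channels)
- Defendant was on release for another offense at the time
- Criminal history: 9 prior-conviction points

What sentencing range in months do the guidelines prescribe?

18-27 months

Base offense level for possession of contraband: 2.
S1 applies: 2 + 2 = 4.
S2 applies: 4 + 2 = 6.
S3 does not apply.
S4 applies (level before this adjustment is 6 < 16, so +1): 6 + 1 = 7.
S5 applies: 7 + 2 = 9.
S6 applies: 9 − 2 = 7.
Final offense level: 7.
Criminal history: 9 prior points → Category B (4-9).
Level 7 falls in the 7 band.
Grid: Level 7 × Category B = 18-27 months.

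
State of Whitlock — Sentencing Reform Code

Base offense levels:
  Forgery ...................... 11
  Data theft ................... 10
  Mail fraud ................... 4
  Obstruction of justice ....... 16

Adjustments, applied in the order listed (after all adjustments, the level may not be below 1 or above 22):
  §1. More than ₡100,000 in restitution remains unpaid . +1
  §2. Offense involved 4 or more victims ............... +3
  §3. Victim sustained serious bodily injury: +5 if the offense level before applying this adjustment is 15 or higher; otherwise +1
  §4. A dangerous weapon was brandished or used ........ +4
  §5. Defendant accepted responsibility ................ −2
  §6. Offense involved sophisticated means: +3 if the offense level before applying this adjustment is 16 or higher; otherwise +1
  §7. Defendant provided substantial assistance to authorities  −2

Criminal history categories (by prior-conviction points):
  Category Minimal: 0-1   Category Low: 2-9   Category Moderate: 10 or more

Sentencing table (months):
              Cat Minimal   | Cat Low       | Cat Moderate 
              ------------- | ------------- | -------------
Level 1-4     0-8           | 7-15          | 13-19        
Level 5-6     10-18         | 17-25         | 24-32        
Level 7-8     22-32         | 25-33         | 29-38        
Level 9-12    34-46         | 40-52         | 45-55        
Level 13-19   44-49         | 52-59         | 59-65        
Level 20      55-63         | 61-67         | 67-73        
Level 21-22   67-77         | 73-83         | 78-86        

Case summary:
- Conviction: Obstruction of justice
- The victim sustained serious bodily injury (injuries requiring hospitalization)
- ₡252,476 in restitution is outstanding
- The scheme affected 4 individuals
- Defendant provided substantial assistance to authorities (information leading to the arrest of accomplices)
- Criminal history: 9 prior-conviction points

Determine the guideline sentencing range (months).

Base offense level for obstruction of justice: 16.
§1 applies: 16 + 1 = 17.
§2 applies: 17 + 3 = 20.
§3 applies (level before this adjustment is 20 ≥ 15, so +5): 20 + 5 = 25.
§4 does not apply.
§5 does not apply.
§6 does not apply.
§7 applies: 25 − 2 = 23.
Level 23 exceeds the maximum of 22; capped at 22.
Final offense level: 22.
Criminal history: 9 prior points → Category Low (2-9).
Level 22 falls in the 21-22 band.
Grid: Level 21-22 × Category Low = 73-83 months.

73-83 months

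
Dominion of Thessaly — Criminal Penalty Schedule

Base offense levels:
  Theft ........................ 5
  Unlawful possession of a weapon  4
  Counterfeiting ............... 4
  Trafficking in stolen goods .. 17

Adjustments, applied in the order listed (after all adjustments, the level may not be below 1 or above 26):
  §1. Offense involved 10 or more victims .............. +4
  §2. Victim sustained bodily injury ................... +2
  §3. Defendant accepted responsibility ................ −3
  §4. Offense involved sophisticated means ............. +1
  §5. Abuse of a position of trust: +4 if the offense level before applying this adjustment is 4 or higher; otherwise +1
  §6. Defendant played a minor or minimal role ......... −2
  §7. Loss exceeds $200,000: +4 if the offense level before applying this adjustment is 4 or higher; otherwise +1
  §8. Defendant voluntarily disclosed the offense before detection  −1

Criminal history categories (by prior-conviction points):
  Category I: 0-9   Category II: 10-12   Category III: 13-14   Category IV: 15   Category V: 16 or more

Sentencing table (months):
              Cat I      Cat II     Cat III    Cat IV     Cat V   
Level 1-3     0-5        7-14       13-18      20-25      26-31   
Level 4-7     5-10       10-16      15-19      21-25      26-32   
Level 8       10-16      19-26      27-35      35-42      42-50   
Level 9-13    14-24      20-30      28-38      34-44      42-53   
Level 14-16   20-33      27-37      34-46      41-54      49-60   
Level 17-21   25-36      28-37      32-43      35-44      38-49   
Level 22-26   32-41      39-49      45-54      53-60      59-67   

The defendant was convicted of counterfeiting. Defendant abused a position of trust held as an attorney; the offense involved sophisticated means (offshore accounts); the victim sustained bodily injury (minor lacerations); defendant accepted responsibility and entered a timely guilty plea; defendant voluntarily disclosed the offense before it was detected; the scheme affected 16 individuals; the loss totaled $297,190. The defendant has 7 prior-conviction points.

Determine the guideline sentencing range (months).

20-33 months

Base offense level for counterfeiting: 4.
§1 applies: 4 + 4 = 8.
§2 applies: 8 + 2 = 10.
§3 applies: 10 − 3 = 7.
§4 applies: 7 + 1 = 8.
§5 applies (level before this adjustment is 8 ≥ 4, so +4): 8 + 4 = 12.
§7 applies (level before this adjustment is 12 ≥ 4, so +4): 12 + 4 = 16.
§8 applies: 16 − 1 = 15.
Final offense level: 15.
Criminal history: 7 prior points → Category I (0-9).
Level 15 falls in the 14-16 band.
Grid: Level 14-16 × Category I = 20-33 months.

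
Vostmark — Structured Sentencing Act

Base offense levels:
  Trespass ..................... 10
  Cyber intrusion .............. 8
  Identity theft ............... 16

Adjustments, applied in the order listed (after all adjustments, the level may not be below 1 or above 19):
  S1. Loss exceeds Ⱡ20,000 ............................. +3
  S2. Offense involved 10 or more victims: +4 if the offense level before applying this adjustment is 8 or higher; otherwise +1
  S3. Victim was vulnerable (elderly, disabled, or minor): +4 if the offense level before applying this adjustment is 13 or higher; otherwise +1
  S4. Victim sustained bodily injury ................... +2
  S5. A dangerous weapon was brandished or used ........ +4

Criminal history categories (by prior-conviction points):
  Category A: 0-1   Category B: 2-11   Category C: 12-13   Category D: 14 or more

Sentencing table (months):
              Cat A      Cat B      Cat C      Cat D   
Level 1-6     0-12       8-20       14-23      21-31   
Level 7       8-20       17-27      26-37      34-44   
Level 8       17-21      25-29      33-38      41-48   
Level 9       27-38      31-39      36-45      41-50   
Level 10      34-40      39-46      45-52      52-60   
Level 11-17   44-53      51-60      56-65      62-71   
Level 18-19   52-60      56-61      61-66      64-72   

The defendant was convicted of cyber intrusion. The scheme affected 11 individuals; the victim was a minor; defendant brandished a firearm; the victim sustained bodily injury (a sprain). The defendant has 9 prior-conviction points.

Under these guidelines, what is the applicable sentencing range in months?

56-61 months

Base offense level for cyber intrusion: 8.
S2 applies (level before this adjustment is 8 ≥ 8, so +4): 8 + 4 = 12.
S3 applies (level before this adjustment is 12 < 13, so +1): 12 + 1 = 13.
S4 applies: 13 + 2 = 15.
S5 applies: 15 + 4 = 19.
Final offense level: 19.
Criminal history: 9 prior points → Category B (2-11).
Level 19 falls in the 18-19 band.
Grid: Level 18-19 × Category B = 56-61 months.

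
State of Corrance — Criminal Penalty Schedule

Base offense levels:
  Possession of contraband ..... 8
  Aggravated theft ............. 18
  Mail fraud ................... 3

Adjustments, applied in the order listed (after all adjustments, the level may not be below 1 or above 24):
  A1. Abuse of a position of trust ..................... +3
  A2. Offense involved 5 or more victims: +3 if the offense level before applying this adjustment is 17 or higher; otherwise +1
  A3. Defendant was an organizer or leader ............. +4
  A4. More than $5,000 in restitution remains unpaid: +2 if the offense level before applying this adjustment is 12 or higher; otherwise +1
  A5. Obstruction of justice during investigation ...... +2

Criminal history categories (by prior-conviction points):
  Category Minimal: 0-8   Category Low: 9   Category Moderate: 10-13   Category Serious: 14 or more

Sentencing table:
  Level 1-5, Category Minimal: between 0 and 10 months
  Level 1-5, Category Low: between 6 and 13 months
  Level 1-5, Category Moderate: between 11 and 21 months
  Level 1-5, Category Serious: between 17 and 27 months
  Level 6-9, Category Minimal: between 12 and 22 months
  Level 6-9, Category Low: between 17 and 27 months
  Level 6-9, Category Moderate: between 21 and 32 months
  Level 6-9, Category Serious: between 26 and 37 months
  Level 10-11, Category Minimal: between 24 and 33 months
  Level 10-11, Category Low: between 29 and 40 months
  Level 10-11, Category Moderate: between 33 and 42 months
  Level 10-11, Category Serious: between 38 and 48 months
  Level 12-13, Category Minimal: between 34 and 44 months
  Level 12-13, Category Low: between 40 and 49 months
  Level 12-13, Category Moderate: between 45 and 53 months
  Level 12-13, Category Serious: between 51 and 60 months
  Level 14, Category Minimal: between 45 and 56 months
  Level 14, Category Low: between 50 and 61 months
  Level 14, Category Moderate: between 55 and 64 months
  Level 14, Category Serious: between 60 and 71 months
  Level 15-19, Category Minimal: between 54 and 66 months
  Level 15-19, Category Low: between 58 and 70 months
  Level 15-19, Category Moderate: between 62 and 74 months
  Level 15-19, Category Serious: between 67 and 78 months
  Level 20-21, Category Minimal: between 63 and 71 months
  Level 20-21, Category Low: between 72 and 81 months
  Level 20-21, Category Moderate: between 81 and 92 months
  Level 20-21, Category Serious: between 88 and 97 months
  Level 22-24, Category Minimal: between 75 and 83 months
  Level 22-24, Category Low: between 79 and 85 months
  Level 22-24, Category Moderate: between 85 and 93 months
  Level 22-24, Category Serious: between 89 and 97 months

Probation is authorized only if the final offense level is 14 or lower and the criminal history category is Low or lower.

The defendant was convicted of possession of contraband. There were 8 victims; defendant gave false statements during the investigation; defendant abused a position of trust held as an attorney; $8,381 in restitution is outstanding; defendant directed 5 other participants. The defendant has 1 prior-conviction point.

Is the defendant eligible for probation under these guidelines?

No

Base offense level for possession of contraband: 8.
A1 applies: 8 + 3 = 11.
A2 applies (level before this adjustment is 11 < 17, so +1): 11 + 1 = 12.
A3 applies: 12 + 4 = 16.
A4 applies (level before this adjustment is 16 ≥ 12, so +2): 16 + 2 = 18.
A5 applies: 18 + 2 = 20.
Final offense level: 20.
Criminal history: 1 prior point → Category Minimal (0-8).
Level 20 falls in the 20-21 band.
Grid: Level 20-21 × Category Minimal = 63-71 months.
Probation check: level 20 > 14 and category Minimal ≤ Low → not eligible.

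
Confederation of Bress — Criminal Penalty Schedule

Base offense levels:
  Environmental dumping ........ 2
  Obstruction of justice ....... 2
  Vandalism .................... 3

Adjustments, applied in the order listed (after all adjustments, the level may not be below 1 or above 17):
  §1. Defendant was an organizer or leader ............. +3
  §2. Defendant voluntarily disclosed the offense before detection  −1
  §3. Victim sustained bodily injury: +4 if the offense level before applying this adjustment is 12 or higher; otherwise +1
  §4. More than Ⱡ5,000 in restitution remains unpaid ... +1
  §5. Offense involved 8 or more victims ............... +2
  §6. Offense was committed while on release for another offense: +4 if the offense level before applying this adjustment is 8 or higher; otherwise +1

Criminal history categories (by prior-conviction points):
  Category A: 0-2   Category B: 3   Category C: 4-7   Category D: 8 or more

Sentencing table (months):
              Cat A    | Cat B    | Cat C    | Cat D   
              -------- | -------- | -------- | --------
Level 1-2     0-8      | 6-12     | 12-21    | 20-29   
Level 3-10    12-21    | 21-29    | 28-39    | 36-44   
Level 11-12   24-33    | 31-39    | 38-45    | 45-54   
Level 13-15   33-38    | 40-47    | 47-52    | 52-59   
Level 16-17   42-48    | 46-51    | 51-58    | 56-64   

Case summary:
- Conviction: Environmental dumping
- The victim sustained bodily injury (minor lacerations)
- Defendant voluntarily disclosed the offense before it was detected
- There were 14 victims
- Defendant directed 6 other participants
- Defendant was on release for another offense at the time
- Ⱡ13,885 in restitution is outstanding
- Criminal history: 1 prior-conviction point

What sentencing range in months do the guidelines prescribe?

Base offense level for environmental dumping: 2.
§1 applies: 2 + 3 = 5.
§2 applies: 5 − 1 = 4.
§3 applies (level before this adjustment is 4 < 12, so +1): 4 + 1 = 5.
§4 applies: 5 + 1 = 6.
§5 applies: 6 + 2 = 8.
§6 applies (level before this adjustment is 8 ≥ 8, so +4): 8 + 4 = 12.
Final offense level: 12.
Criminal history: 1 prior point → Category A (0-2).
Level 12 falls in the 11-12 band.
Grid: Level 11-12 × Category A = 24-33 months.

24-33 months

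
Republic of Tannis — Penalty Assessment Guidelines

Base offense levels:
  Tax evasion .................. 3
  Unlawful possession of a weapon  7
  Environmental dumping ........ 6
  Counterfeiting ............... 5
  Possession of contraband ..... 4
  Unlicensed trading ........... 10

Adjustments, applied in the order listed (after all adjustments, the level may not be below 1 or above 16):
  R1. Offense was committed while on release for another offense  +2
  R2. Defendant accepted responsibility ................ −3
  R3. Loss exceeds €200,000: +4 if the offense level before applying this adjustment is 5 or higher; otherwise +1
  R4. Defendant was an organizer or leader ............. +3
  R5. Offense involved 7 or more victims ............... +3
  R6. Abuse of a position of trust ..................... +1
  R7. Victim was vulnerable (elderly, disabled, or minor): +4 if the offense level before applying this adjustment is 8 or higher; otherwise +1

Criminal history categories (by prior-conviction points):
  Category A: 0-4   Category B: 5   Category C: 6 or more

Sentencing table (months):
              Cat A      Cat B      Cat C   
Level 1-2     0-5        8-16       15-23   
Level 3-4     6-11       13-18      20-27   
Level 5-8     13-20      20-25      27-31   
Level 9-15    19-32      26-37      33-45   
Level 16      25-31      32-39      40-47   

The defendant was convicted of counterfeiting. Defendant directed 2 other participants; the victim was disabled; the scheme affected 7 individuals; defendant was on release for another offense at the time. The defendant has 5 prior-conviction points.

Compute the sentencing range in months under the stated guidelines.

32-39 months

Base offense level for counterfeiting: 5.
R1 applies: 5 + 2 = 7.
R3 does not apply.
R4 applies: 7 + 3 = 10.
R5 applies: 10 + 3 = 13.
R7 applies (level before this adjustment is 13 ≥ 8, so +4): 13 + 4 = 17.
Level 17 exceeds the maximum of 16; capped at 16.
Final offense level: 16.
Criminal history: 5 prior points → Category B (5).
Level 16 falls in the 16 band.
Grid: Level 16 × Category B = 32-39 months.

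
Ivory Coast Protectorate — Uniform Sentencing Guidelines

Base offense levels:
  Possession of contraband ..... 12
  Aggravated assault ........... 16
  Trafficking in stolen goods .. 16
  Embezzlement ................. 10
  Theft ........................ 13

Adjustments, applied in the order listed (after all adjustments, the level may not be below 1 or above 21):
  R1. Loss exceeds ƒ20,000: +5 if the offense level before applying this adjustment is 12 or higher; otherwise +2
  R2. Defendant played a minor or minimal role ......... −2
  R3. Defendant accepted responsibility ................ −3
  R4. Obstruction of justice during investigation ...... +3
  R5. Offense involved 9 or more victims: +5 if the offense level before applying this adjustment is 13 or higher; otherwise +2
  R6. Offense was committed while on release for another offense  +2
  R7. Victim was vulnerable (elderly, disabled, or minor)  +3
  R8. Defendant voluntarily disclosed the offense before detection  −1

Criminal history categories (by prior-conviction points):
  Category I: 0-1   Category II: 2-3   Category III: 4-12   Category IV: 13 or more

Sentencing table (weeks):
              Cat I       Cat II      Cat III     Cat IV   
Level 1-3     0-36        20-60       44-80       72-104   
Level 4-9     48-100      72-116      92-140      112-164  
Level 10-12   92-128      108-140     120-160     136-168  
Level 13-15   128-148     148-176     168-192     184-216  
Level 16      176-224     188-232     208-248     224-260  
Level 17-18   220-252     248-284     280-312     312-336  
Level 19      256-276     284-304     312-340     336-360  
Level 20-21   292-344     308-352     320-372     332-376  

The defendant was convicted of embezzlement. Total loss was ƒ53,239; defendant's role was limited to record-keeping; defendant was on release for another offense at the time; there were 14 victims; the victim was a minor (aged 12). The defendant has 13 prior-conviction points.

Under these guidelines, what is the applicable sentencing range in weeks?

Base offense level for embezzlement: 10.
R1 applies (level before this adjustment is 10 < 12, so +2): 10 + 2 = 12.
R2 applies: 12 − 2 = 10.
R5 applies (level before this adjustment is 10 < 13, so +2): 10 + 2 = 12.
R6 applies: 12 + 2 = 14.
R7 applies: 14 + 3 = 17.
Final offense level: 17.
Criminal history: 13 prior points → Category IV (13+).
Level 17 falls in the 17-18 band.
Grid: Level 17-18 × Category IV = 312-336 weeks.

312-336 weeks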